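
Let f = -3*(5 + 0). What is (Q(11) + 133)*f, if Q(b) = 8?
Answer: -2115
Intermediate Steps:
f = -15 (f = -3*5 = -15)
(Q(11) + 133)*f = (8 + 133)*(-15) = 141*(-15) = -2115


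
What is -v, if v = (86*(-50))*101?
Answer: 434300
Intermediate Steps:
v = -434300 (v = -4300*101 = -434300)
-v = -1*(-434300) = 434300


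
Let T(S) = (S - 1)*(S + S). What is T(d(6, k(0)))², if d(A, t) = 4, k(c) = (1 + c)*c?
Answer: 576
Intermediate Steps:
k(c) = c*(1 + c)
T(S) = 2*S*(-1 + S) (T(S) = (-1 + S)*(2*S) = 2*S*(-1 + S))
T(d(6, k(0)))² = (2*4*(-1 + 4))² = (2*4*3)² = 24² = 576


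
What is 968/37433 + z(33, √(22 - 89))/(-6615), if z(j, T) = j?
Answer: 156607/7503615 ≈ 0.020871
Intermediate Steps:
968/37433 + z(33, √(22 - 89))/(-6615) = 968/37433 + 33/(-6615) = 968*(1/37433) + 33*(-1/6615) = 88/3403 - 11/2205 = 156607/7503615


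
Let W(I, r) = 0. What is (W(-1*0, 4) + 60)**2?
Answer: 3600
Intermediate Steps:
(W(-1*0, 4) + 60)**2 = (0 + 60)**2 = 60**2 = 3600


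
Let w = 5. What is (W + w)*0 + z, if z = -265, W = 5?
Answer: -265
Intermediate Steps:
(W + w)*0 + z = (5 + 5)*0 - 265 = 10*0 - 265 = 0 - 265 = -265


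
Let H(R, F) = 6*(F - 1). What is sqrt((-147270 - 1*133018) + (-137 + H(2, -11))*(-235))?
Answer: 23*I*sqrt(437) ≈ 480.8*I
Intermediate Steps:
H(R, F) = -6 + 6*F (H(R, F) = 6*(-1 + F) = -6 + 6*F)
sqrt((-147270 - 1*133018) + (-137 + H(2, -11))*(-235)) = sqrt((-147270 - 1*133018) + (-137 + (-6 + 6*(-11)))*(-235)) = sqrt((-147270 - 133018) + (-137 + (-6 - 66))*(-235)) = sqrt(-280288 + (-137 - 72)*(-235)) = sqrt(-280288 - 209*(-235)) = sqrt(-280288 + 49115) = sqrt(-231173) = 23*I*sqrt(437)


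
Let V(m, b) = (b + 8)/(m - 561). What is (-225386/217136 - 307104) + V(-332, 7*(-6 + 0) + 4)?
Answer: -29774206073105/96951224 ≈ -3.0711e+5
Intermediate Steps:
V(m, b) = (8 + b)/(-561 + m)
(-225386/217136 - 307104) + V(-332, 7*(-6 + 0) + 4) = (-225386/217136 - 307104) + (8 + (7*(-6 + 0) + 4))/(-561 - 332) = (-225386*1/217136 - 307104) + (8 + (7*(-6) + 4))/(-893) = (-112693/108568 - 307104) - (8 + (-42 + 4))/893 = -33341779765/108568 - (8 - 38)/893 = -33341779765/108568 - 1/893*(-30) = -33341779765/108568 + 30/893 = -29774206073105/96951224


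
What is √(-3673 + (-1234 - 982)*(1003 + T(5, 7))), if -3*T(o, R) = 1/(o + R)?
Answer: I*√20036335/3 ≈ 1492.1*I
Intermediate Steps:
T(o, R) = -1/(3*(R + o)) (T(o, R) = -1/(3*(o + R)) = -1/(3*(R + o)))
√(-3673 + (-1234 - 982)*(1003 + T(5, 7))) = √(-3673 + (-1234 - 982)*(1003 - 1/(3*7 + 3*5))) = √(-3673 - 2216*(1003 - 1/(21 + 15))) = √(-3673 - 2216*(1003 - 1/36)) = √(-3673 - 2216*36107/36) = √(-3673 - 20003278/9) = √(-20036335/9) = I*√20036335/3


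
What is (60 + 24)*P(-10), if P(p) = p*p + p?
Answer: 7560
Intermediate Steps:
P(p) = p + p**2 (P(p) = p**2 + p = p + p**2)
(60 + 24)*P(-10) = (60 + 24)*(-10*(1 - 10)) = 84*(-10*(-9)) = 84*90 = 7560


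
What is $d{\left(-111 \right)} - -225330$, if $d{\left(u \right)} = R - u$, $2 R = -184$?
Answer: $225349$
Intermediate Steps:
$R = -92$ ($R = \frac{1}{2} \left(-184\right) = -92$)
$d{\left(u \right)} = -92 - u$
$d{\left(-111 \right)} - -225330 = \left(-92 - -111\right) - -225330 = \left(-92 + 111\right) + 225330 = 19 + 225330 = 225349$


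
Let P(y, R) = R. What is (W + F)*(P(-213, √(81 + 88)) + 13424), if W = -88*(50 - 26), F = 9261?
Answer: 96061113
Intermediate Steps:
W = -2112 (W = -88*24 = -2112)
(W + F)*(P(-213, √(81 + 88)) + 13424) = (-2112 + 9261)*(√(81 + 88) + 13424) = 7149*(√169 + 13424) = 7149*(13 + 13424) = 7149*13437 = 96061113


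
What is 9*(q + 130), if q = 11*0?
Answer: 1170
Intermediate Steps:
q = 0
9*(q + 130) = 9*(0 + 130) = 9*130 = 1170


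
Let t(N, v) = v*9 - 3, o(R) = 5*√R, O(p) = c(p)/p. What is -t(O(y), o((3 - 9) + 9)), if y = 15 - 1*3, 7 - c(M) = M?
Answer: 3 - 45*√3 ≈ -74.942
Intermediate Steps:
c(M) = 7 - M
y = 12 (y = 15 - 3 = 12)
O(p) = (7 - p)/p
t(N, v) = -3 + 9*v (t(N, v) = 9*v - 3 = -3 + 9*v)
-t(O(y), o((3 - 9) + 9)) = -(-3 + 9*(5*√((3 - 9) + 9))) = -(-3 + 9*(5*√(-6 + 9))) = -(-3 + 9*(5*√3)) = -(-3 + 45*√3) = 3 - 45*√3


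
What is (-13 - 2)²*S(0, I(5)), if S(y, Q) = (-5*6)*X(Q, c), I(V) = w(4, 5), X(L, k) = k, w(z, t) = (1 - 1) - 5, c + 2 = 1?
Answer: 6750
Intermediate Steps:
c = -1 (c = -2 + 1 = -1)
w(z, t) = -5 (w(z, t) = 0 - 5 = -5)
I(V) = -5
S(y, Q) = 30 (S(y, Q) = -5*6*(-1) = -30*(-1) = 30)
(-13 - 2)²*S(0, I(5)) = (-13 - 2)²*30 = (-15)²*30 = 225*30 = 6750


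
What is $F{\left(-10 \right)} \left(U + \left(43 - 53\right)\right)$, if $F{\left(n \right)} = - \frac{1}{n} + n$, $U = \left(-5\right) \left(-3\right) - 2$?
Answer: $- \frac{297}{10} \approx -29.7$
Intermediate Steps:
$U = 13$ ($U = 15 - 2 = 13$)
$F{\left(n \right)} = n - \frac{1}{n}$
$F{\left(-10 \right)} \left(U + \left(43 - 53\right)\right) = \left(-10 - \frac{1}{-10}\right) \left(13 + \left(43 - 53\right)\right) = \left(-10 - - \frac{1}{10}\right) \left(13 - 10\right) = \left(-10 + \frac{1}{10}\right) 3 = \left(- \frac{99}{10}\right) 3 = - \frac{297}{10}$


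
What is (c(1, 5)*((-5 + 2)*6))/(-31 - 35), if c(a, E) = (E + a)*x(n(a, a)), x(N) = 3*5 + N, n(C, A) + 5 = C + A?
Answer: 216/11 ≈ 19.636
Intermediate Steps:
n(C, A) = -5 + A + C (n(C, A) = -5 + (C + A) = -5 + (A + C) = -5 + A + C)
x(N) = 15 + N
c(a, E) = (10 + 2*a)*(E + a) (c(a, E) = (E + a)*(15 + (-5 + a + a)) = (E + a)*(15 + (-5 + 2*a)) = (E + a)*(10 + 2*a) = (10 + 2*a)*(E + a))
(c(1, 5)*((-5 + 2)*6))/(-31 - 35) = ((2*(5 + 1)*(5 + 1))*((-5 + 2)*6))/(-31 - 35) = ((2*6*6)*(-3*6))/(-66) = (72*(-18))*(-1/66) = -1296*(-1/66) = 216/11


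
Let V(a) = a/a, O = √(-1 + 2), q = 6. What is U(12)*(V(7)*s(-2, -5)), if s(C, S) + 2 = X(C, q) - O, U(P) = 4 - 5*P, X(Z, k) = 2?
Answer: 56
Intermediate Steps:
O = 1 (O = √1 = 1)
s(C, S) = -1 (s(C, S) = -2 + (2 - 1*1) = -2 + (2 - 1) = -2 + 1 = -1)
V(a) = 1
U(12)*(V(7)*s(-2, -5)) = (4 - 5*12)*(1*(-1)) = (4 - 60)*(-1) = -56*(-1) = 56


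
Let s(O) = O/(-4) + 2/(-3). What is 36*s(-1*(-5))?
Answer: -69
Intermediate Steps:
s(O) = -2/3 - O/4 (s(O) = O*(-1/4) + 2*(-1/3) = -O/4 - 2/3 = -2/3 - O/4)
36*s(-1*(-5)) = 36*(-2/3 - (-1)*(-5)/4) = 36*(-2/3 - 1/4*5) = 36*(-2/3 - 5/4) = 36*(-23/12) = -69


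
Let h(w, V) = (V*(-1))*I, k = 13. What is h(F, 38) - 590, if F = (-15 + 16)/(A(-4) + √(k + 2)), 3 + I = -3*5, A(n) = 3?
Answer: 94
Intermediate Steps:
I = -18 (I = -3 - 3*5 = -3 - 15 = -18)
F = 1/(3 + √15) (F = (-15 + 16)/(3 + √(13 + 2)) = 1/(3 + √15) ≈ 0.14550)
h(w, V) = 18*V (h(w, V) = (V*(-1))*(-18) = -V*(-18) = 18*V)
h(F, 38) - 590 = 18*38 - 590 = 684 - 590 = 94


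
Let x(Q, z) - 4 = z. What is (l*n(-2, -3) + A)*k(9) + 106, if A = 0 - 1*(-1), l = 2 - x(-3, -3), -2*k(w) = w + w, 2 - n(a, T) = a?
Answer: 61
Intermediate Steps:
x(Q, z) = 4 + z
n(a, T) = 2 - a
k(w) = -w (k(w) = -(w + w)/2 = -w)
l = 1 (l = 2 - (4 - 3) = 2 - 1*1 = 2 - 1 = 1)
A = 1 (A = 0 + 1 = 1)
(l*n(-2, -3) + A)*k(9) + 106 = (1*(2 - 1*(-2)) + 1)*(-1*9) + 106 = (1*(2 + 2) + 1)*(-9) + 106 = (1*4 + 1)*(-9) + 106 = (4 + 1)*(-9) + 106 = 5*(-9) + 106 = -45 + 106 = 61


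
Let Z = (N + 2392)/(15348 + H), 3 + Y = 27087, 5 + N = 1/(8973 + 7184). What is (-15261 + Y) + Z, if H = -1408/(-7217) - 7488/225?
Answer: 131960956820714329/11161229571073 ≈ 11823.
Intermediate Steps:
H = -5969344/180425 (H = -1408*(-1/7217) - 7488*1/225 = 1408/7217 - 832/25 = -5969344/180425 ≈ -33.085)
N = -80784/16157 (N = -5 + 1/(8973 + 7184) = -5 + 1/16157 = -80784/16157 ≈ -4.9999)
Y = 27084 (Y = -3 + 27087 = 27084)
Z = 1739601918250/11161229571073 (Z = (-80784/16157 + 2392)/(15348 - 5969344/180425) = 38566760/(16157*(2763193556/180425)) = (38566760/16157)*(180425/2763193556) = 1739601918250/11161229571073 ≈ 0.15586)
(-15261 + Y) + Z = (-15261 + 27084) + 1739601918250/11161229571073 = 11823 + 1739601918250/11161229571073 = 131960956820714329/11161229571073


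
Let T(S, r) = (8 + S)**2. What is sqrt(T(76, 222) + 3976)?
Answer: 2*sqrt(2758) ≈ 105.03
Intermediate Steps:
sqrt(T(76, 222) + 3976) = sqrt((8 + 76)**2 + 3976) = sqrt(84**2 + 3976) = sqrt(7056 + 3976) = sqrt(11032) = 2*sqrt(2758)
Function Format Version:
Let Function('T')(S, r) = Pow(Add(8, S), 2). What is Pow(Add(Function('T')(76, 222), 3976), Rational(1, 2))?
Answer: Mul(2, Pow(2758, Rational(1, 2))) ≈ 105.03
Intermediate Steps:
Pow(Add(Function('T')(76, 222), 3976), Rational(1, 2)) = Pow(Add(Pow(Add(8, 76), 2), 3976), Rational(1, 2)) = Pow(Add(Pow(84, 2), 3976), Rational(1, 2)) = Pow(Add(7056, 3976), Rational(1, 2)) = Pow(11032, Rational(1, 2)) = Mul(2, Pow(2758, Rational(1, 2)))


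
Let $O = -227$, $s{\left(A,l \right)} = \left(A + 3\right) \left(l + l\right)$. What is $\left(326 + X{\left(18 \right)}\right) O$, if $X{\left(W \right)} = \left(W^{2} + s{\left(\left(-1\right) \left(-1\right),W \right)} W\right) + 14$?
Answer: $-739112$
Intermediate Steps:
$s{\left(A,l \right)} = 2 l \left(3 + A\right)$ ($s{\left(A,l \right)} = \left(3 + A\right) 2 l = 2 l \left(3 + A\right)$)
$X{\left(W \right)} = 14 + 9 W^{2}$ ($X{\left(W \right)} = \left(W^{2} + 2 W \left(3 - -1\right) W\right) + 14 = \left(W^{2} + 2 W \left(3 + 1\right) W\right) + 14 = \left(W^{2} + 2 W 4 W\right) + 14 = \left(W^{2} + 8 W W\right) + 14 = \left(W^{2} + 8 W^{2}\right) + 14 = 9 W^{2} + 14 = 14 + 9 W^{2}$)
$\left(326 + X{\left(18 \right)}\right) O = \left(326 + \left(14 + 9 \cdot 18^{2}\right)\right) \left(-227\right) = \left(326 + \left(14 + 9 \cdot 324\right)\right) \left(-227\right) = \left(326 + \left(14 + 2916\right)\right) \left(-227\right) = \left(326 + 2930\right) \left(-227\right) = 3256 \left(-227\right) = -739112$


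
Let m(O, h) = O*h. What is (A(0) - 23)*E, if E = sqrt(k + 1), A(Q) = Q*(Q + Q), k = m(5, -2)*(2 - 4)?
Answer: -23*sqrt(21) ≈ -105.40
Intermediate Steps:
k = 20 (k = (5*(-2))*(2 - 4) = -10*(-2) = 20)
A(Q) = 2*Q**2 (A(Q) = Q*(2*Q) = 2*Q**2)
E = sqrt(21) (E = sqrt(20 + 1) = sqrt(21) ≈ 4.5826)
(A(0) - 23)*E = (2*0**2 - 23)*sqrt(21) = (2*0 - 23)*sqrt(21) = (0 - 23)*sqrt(21) = -23*sqrt(21)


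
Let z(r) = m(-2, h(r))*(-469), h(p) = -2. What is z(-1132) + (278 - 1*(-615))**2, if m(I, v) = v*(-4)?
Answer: 793697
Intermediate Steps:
m(I, v) = -4*v
z(r) = -3752 (z(r) = -4*(-2)*(-469) = 8*(-469) = -3752)
z(-1132) + (278 - 1*(-615))**2 = -3752 + (278 - 1*(-615))**2 = -3752 + (278 + 615)**2 = -3752 + 893**2 = -3752 + 797449 = 793697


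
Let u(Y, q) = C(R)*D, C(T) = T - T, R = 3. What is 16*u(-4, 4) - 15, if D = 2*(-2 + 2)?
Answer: -15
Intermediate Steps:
C(T) = 0
D = 0 (D = 2*0 = 0)
u(Y, q) = 0 (u(Y, q) = 0*0 = 0)
16*u(-4, 4) - 15 = 16*0 - 15 = 0 - 15 = -15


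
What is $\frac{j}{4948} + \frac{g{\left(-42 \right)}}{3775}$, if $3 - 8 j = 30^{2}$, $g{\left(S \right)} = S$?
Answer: $- \frac{5048703}{149429600} \approx -0.033786$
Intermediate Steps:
$j = - \frac{897}{8}$ ($j = \frac{3}{8} - \frac{30^{2}}{8} = \frac{3}{8} - \frac{225}{2} = - \frac{897}{8} \approx -112.13$)
$\frac{j}{4948} + \frac{g{\left(-42 \right)}}{3775} = - \frac{897}{8 \cdot 4948} - \frac{42}{3775} = \left(- \frac{897}{8}\right) \frac{1}{4948} - \frac{42}{3775} = - \frac{897}{39584} - \frac{42}{3775} = - \frac{5048703}{149429600}$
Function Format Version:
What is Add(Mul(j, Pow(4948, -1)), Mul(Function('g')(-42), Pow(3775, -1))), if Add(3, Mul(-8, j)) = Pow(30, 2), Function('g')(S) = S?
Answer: Rational(-5048703, 149429600) ≈ -0.033786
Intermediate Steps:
j = Rational(-897, 8) (j = Add(Rational(3, 8), Mul(Rational(-1, 8), Pow(30, 2))) = Add(Rational(3, 8), Mul(Rational(-1, 8), 900)) = Add(Rational(3, 8), Rational(-225, 2)) = Rational(-897, 8) ≈ -112.13)
Add(Mul(j, Pow(4948, -1)), Mul(Function('g')(-42), Pow(3775, -1))) = Add(Mul(Rational(-897, 8), Pow(4948, -1)), Mul(-42, Pow(3775, -1))) = Add(Mul(Rational(-897, 8), Rational(1, 4948)), Mul(-42, Rational(1, 3775))) = Add(Rational(-897, 39584), Rational(-42, 3775)) = Rational(-5048703, 149429600)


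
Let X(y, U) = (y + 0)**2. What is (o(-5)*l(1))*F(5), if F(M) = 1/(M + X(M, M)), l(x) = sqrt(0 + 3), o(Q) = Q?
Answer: -sqrt(3)/6 ≈ -0.28868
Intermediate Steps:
X(y, U) = y**2
l(x) = sqrt(3)
F(M) = 1/(M + M**2)
(o(-5)*l(1))*F(5) = (-5*sqrt(3))*(1/(5*(1 + 5))) = (-5*sqrt(3))*((1/5)/6) = (-5*sqrt(3))*((1/5)*(1/6)) = -5*sqrt(3)*(1/30) = -sqrt(3)/6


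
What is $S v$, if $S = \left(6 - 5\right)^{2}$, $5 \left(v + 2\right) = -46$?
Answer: $- \frac{56}{5} \approx -11.2$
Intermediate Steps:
$v = - \frac{56}{5}$ ($v = -2 + \frac{1}{5} \left(-46\right) = -2 - \frac{46}{5} = - \frac{56}{5} \approx -11.2$)
$S = 1$ ($S = 1^{2} = 1$)
$S v = 1 \left(- \frac{56}{5}\right) = - \frac{56}{5}$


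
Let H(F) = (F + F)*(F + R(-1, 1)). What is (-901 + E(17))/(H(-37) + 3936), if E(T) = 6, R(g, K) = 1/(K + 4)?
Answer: -4475/33296 ≈ -0.13440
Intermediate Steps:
R(g, K) = 1/(4 + K)
H(F) = 2*F*(1/5 + F) (H(F) = (F + F)*(F + 1/(4 + 1)) = (2*F)*(F + 1/5) = (2*F)*(1/5 + F) = 2*F*(1/5 + F))
(-901 + E(17))/(H(-37) + 3936) = (-901 + 6)/((2/5)*(-37)*(1 + 5*(-37)) + 3936) = -895/((2/5)*(-37)*(1 - 185) + 3936) = -895/((2/5)*(-37)*(-184) + 3936) = -895/(13616/5 + 3936) = -895/33296/5 = -895*5/33296 = -4475/33296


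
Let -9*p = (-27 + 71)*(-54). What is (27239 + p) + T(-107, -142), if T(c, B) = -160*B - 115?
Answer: 50108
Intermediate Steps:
T(c, B) = -115 - 160*B
p = 264 (p = -(-27 + 71)*(-54)/9 = -44*(-54)/9 = -⅑*(-2376) = 264)
(27239 + p) + T(-107, -142) = (27239 + 264) + (-115 - 160*(-142)) = 27503 + (-115 + 22720) = 27503 + 22605 = 50108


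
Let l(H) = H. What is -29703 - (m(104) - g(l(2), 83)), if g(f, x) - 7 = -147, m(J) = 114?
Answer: -29957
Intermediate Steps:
g(f, x) = -140 (g(f, x) = 7 - 147 = -140)
-29703 - (m(104) - g(l(2), 83)) = -29703 - (114 - 1*(-140)) = -29703 - (114 + 140) = -29703 - 1*254 = -29703 - 254 = -29957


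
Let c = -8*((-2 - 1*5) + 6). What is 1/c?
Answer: ⅛ ≈ 0.12500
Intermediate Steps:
c = 8 (c = -8*((-2 - 5) + 6) = -8*(-7 + 6) = -8*(-1) = 8)
1/c = 1/8 = ⅛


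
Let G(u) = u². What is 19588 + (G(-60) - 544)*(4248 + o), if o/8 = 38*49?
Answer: 58523652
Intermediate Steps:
o = 14896 (o = 8*(38*49) = 8*1862 = 14896)
19588 + (G(-60) - 544)*(4248 + o) = 19588 + ((-60)² - 544)*(4248 + 14896) = 19588 + (3600 - 544)*19144 = 19588 + 3056*19144 = 19588 + 58504064 = 58523652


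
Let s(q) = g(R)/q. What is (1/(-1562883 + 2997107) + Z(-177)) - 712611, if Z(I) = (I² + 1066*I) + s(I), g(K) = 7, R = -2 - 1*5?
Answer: -220847024924063/253857648 ≈ -8.6996e+5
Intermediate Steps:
R = -7 (R = -2 - 5 = -7)
s(q) = 7/q
Z(I) = I² + 7/I + 1066*I (Z(I) = (I² + 1066*I) + 7/I = I² + 7/I + 1066*I)
(1/(-1562883 + 2997107) + Z(-177)) - 712611 = (1/(-1562883 + 2997107) + (7 + (-177)²*(1066 - 177))/(-177)) - 712611 = (1/1434224 - (7 + 31329*889)/177) - 712611 = (1/1434224 - (7 + 27851481)/177) - 712611 = (1/1434224 - 1/177*27851488) - 712611 = (1/1434224 - 27851488/177) - 712611 = -39945272525135/253857648 - 712611 = -220847024924063/253857648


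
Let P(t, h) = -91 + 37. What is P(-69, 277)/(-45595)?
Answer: 54/45595 ≈ 0.0011843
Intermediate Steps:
P(t, h) = -54
P(-69, 277)/(-45595) = -54/(-45595) = -54*(-1/45595) = 54/45595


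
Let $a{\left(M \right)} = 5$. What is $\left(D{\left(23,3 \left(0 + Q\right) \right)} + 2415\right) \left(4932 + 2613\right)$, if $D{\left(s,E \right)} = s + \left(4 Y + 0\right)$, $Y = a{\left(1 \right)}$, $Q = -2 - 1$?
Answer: $18545610$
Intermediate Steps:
$Q = -3$
$Y = 5$
$D{\left(s,E \right)} = 20 + s$ ($D{\left(s,E \right)} = s + \left(4 \cdot 5 + 0\right) = s + \left(20 + 0\right) = s + 20 = 20 + s$)
$\left(D{\left(23,3 \left(0 + Q\right) \right)} + 2415\right) \left(4932 + 2613\right) = \left(\left(20 + 23\right) + 2415\right) \left(4932 + 2613\right) = \left(43 + 2415\right) 7545 = 2458 \cdot 7545 = 18545610$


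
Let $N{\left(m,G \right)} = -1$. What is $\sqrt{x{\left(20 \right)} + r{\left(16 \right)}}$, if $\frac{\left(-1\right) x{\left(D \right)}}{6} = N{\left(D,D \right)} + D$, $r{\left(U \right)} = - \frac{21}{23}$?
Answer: $\frac{i \sqrt{60789}}{23} \approx 10.72 i$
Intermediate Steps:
$r{\left(U \right)} = - \frac{21}{23}$ ($r{\left(U \right)} = \left(-21\right) \frac{1}{23} = - \frac{21}{23}$)
$x{\left(D \right)} = 6 - 6 D$ ($x{\left(D \right)} = - 6 \left(-1 + D\right) = 6 - 6 D$)
$\sqrt{x{\left(20 \right)} + r{\left(16 \right)}} = \sqrt{\left(6 - 120\right) - \frac{21}{23}} = \sqrt{-114 - \frac{21}{23}} = \sqrt{- \frac{2643}{23}} = \frac{i \sqrt{60789}}{23}$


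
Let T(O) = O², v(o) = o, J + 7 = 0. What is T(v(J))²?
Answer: 2401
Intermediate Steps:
J = -7 (J = -7 + 0 = -7)
T(v(J))² = ((-7)²)² = 49² = 2401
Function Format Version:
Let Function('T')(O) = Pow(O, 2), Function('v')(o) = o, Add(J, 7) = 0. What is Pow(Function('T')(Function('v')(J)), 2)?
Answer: 2401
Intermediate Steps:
J = -7 (J = Add(-7, 0) = -7)
Pow(Function('T')(Function('v')(J)), 2) = Pow(Pow(-7, 2), 2) = Pow(49, 2) = 2401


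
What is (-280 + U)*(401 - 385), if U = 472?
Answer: 3072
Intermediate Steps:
(-280 + U)*(401 - 385) = (-280 + 472)*(401 - 385) = 192*16 = 3072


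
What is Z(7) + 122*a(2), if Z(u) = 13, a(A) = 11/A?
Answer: 684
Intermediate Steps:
Z(7) + 122*a(2) = 13 + 122*(11/2) = 13 + 671 = 684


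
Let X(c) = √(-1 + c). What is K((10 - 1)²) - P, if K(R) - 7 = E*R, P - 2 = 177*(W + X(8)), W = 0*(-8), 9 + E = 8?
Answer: -76 - 177*√7 ≈ -544.30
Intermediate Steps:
E = -1 (E = -9 + 8 = -1)
W = 0
P = 2 + 177*√7 (P = 2 + 177*(0 + √(-1 + 8)) = 2 + 177*(0 + √7) = 2 + 177*√7 ≈ 470.30)
K(R) = 7 - R
K((10 - 1)²) - P = (7 - (10 - 1)²) - (2 + 177*√7) = (7 - 1*9²) + (-2 - 177*√7) = (7 - 1*81) + (-2 - 177*√7) = (7 - 81) + (-2 - 177*√7) = -74 + (-2 - 177*√7) = -76 - 177*√7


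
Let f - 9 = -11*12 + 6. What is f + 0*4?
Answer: -117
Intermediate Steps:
f = -117 (f = 9 + (-11*12 + 6) = 9 + (-132 + 6) = 9 - 126 = -117)
f + 0*4 = -117 + 0*4 = -117 + 0 = -117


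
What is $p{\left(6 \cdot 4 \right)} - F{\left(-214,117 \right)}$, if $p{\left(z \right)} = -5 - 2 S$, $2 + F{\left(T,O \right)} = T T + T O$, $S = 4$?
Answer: $-20769$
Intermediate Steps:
$F{\left(T,O \right)} = -2 + T^{2} + O T$ ($F{\left(T,O \right)} = -2 + \left(T T + T O\right) = -2 + \left(T^{2} + O T\right) = -2 + T^{2} + O T$)
$p{\left(z \right)} = -13$ ($p{\left(z \right)} = -5 - 8 = -13$)
$p{\left(6 \cdot 4 \right)} - F{\left(-214,117 \right)} = -13 - \left(-2 + \left(-214\right)^{2} + 117 \left(-214\right)\right) = -13 - \left(-2 + 45796 - 25038\right) = -13 - 20756 = -20769$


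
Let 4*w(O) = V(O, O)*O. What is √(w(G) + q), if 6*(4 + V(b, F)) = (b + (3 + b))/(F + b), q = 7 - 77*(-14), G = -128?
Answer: √173913/12 ≈ 34.752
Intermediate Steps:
q = 1085 (q = 7 + 1078 = 1085)
V(b, F) = -4 + (3 + 2*b)/(6*(F + b)) (V(b, F) = -4 + ((b + (3 + b))/(F + b))/6 = -4 + ((3 + 2*b)/(F + b))/6 = -4 + (3 + 2*b)/(6*(F + b)))
w(O) = 1/16 - 23*O/24 (w(O) = (((3 - 24*O - 22*O)/(6*(O + O)))*O)/4 = (((3 - 46*O)/(6*((2*O))))*O)/4 = (((1/(2*O))*(3 - 46*O)/6)*O)/4 = (((3 - 46*O)/(12*O))*O)/4 = (¼ - 23*O/6)/4 = 1/16 - 23*O/24)
√(w(G) + q) = √((1/16 - 23/24*(-128)) + 1085) = √((1/16 + 368/3) + 1085) = √(5891/48 + 1085) = √(57971/48) = √173913/12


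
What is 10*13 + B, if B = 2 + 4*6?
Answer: 156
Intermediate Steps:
B = 26 (B = 2 + 24 = 26)
10*13 + B = 10*13 + 26 = 130 + 26 = 156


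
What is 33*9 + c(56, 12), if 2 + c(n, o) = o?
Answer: 307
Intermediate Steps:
c(n, o) = -2 + o
33*9 + c(56, 12) = 33*9 + (-2 + 12) = 297 + 10 = 307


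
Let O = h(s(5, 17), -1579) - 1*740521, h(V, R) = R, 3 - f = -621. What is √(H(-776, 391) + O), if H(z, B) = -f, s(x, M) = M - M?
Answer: 2*I*√185681 ≈ 861.81*I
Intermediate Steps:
s(x, M) = 0
f = 624 (f = 3 - 1*(-621) = 3 + 621 = 624)
H(z, B) = -624 (H(z, B) = -1*624 = -624)
O = -742100 (O = -1579 - 1*740521 = -1579 - 740521 = -742100)
√(H(-776, 391) + O) = √(-624 - 742100) = √(-742724) = 2*I*√185681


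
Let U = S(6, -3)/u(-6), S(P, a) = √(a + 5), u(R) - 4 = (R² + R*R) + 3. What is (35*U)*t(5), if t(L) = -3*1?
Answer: -105*√2/79 ≈ -1.8797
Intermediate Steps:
t(L) = -3
u(R) = 7 + 2*R² (u(R) = 4 + ((R² + R*R) + 3) = 4 + ((R² + R²) + 3) = 4 + (2*R² + 3) = 4 + (3 + 2*R²) = 7 + 2*R²)
S(P, a) = √(5 + a)
U = √2/79 (U = √(5 - 3)/(7 + 2*(-6)²) = √2/(7 + 2*36) = √2/(7 + 72) = √2/79 ≈ 0.017901)
(35*U)*t(5) = (35*(√2/79))*(-3) = (35*√2/79)*(-3) = -105*√2/79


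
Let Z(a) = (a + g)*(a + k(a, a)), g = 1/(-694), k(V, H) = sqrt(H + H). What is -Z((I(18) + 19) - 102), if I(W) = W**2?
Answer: -40307973/694 - 167253*sqrt(482)/694 ≈ -63372.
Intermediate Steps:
k(V, H) = sqrt(2)*sqrt(H) (k(V, H) = sqrt(2*H) = sqrt(2)*sqrt(H))
g = -1/694 ≈ -0.0014409
Z(a) = (-1/694 + a)*(a + sqrt(2)*sqrt(a)) (Z(a) = (a - 1/694)*(a + sqrt(2)*sqrt(a)) = (-1/694 + a)*(a + sqrt(2)*sqrt(a)))
-Z((I(18) + 19) - 102) = -(((18**2 + 19) - 102)**2 - ((18**2 + 19) - 102)/694 + sqrt(2)*((18**2 + 19) - 102)**(3/2) - sqrt(2)*sqrt((18**2 + 19) - 102)/694) = -(((324 + 19) - 102)**2 - ((324 + 19) - 102)/694 + sqrt(2)*((324 + 19) - 102)**(3/2) - sqrt(2)*sqrt((324 + 19) - 102)/694) = -((343 - 102)**2 - (343 - 102)/694 + sqrt(2)*(343 - 102)**(3/2) - sqrt(2)*sqrt(343 - 102)/694) = -(241**2 - 1/694*241 + sqrt(2)*241**(3/2) - sqrt(2)*sqrt(241)/694) = -(58081 - 241/694 + sqrt(2)*(241*sqrt(241)) - sqrt(482)/694) = -(58081 - 241/694 + 241*sqrt(482) - sqrt(482)/694) = -(40307973/694 + 167253*sqrt(482)/694) = -40307973/694 - 167253*sqrt(482)/694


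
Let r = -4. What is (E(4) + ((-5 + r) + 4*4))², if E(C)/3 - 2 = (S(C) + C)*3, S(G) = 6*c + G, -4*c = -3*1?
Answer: 63001/4 ≈ 15750.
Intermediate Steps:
c = ¾ (c = -(-3)/4 = -¼*(-3) = ¾ ≈ 0.75000)
S(G) = 9/2 + G (S(G) = 6*(¾) + G = 9/2 + G)
E(C) = 93/2 + 18*C (E(C) = 6 + 3*(((9/2 + C) + C)*3) = 6 + 3*((9/2 + 2*C)*3) = 6 + 3*(27/2 + 6*C) = 6 + (81/2 + 18*C) = 93/2 + 18*C)
(E(4) + ((-5 + r) + 4*4))² = ((93/2 + 18*4) + ((-5 - 4) + 4*4))² = ((93/2 + 72) + (-9 + 16))² = (237/2 + 7)² = (251/2)² = 63001/4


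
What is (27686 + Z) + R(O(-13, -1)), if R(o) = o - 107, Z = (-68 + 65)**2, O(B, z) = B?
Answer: 27575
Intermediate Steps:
Z = 9 (Z = (-3)**2 = 9)
R(o) = -107 + o
(27686 + Z) + R(O(-13, -1)) = (27686 + 9) + (-107 - 13) = 27695 - 120 = 27575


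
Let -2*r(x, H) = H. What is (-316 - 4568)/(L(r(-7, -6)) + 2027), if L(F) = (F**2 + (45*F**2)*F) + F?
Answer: -2442/1627 ≈ -1.5009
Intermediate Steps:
r(x, H) = -H/2
L(F) = F + F**2 + 45*F**3 (L(F) = (F**2 + 45*F**3) + F = F + F**2 + 45*F**3)
(-316 - 4568)/(L(r(-7, -6)) + 2027) = (-316 - 4568)/((-1/2*(-6))*(1 - 1/2*(-6) + 45*(-1/2*(-6))**2) + 2027) = -4884/(3*(1 + 3 + 45*3**2) + 2027) = -4884/(3*(1 + 3 + 45*9) + 2027) = -4884/(3*(1 + 3 + 405) + 2027) = -4884/(3*409 + 2027) = -4884/(1227 + 2027) = -4884/3254 = -4884*1/3254 = -2442/1627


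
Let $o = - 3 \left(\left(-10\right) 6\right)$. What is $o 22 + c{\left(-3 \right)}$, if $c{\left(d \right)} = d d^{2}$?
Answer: $3933$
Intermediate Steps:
$o = 180$ ($o = \left(-3\right) \left(-60\right) = 180$)
$c{\left(d \right)} = d^{3}$
$o 22 + c{\left(-3 \right)} = 180 \cdot 22 + \left(-3\right)^{3} = 3960 - 27 = 3933$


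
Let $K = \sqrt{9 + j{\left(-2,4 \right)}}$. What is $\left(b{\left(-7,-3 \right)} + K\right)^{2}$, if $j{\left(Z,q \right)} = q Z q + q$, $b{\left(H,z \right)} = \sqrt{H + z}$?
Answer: $-29 - 2 \sqrt{190} \approx -56.568$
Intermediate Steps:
$j{\left(Z,q \right)} = q + Z q^{2}$ ($j{\left(Z,q \right)} = Z q q + q = Z q^{2} + q = q + Z q^{2}$)
$K = i \sqrt{19}$ ($K = \sqrt{9 + 4 \left(1 - 8\right)} = \sqrt{9 + 4 \left(-7\right)} = \sqrt{9 - 28} = \sqrt{-19} = i \sqrt{19} \approx 4.3589 i$)
$\left(b{\left(-7,-3 \right)} + K\right)^{2} = \left(\sqrt{-7 - 3} + i \sqrt{19}\right)^{2} = \left(\sqrt{-10} + i \sqrt{19}\right)^{2} = \left(i \sqrt{10} + i \sqrt{19}\right)^{2}$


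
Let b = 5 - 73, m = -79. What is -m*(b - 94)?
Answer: -12798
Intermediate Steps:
b = -68
-m*(b - 94) = -(-79)*(-68 - 94) = -(-79)*(-162) = -1*12798 = -12798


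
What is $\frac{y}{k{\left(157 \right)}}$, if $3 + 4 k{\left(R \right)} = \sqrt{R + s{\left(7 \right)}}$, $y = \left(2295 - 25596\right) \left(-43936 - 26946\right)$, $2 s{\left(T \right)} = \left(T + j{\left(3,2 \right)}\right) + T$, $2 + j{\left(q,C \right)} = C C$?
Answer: $\frac{1651621482}{13} + \frac{550540494 \sqrt{165}}{13} \approx 6.7103 \cdot 10^{8}$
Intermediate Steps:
$j{\left(q,C \right)} = -2 + C^{2}$ ($j{\left(q,C \right)} = -2 + C C = -2 + C^{2}$)
$s{\left(T \right)} = 1 + T$ ($s{\left(T \right)} = \frac{\left(T - \left(2 - 2^{2}\right)\right) + T}{2} = \frac{\left(T + \left(-2 + 4\right)\right) + T}{2} = \frac{\left(T + 2\right) + T}{2} = \frac{\left(2 + T\right) + T}{2} = \frac{2 + 2 T}{2} = 1 + T$)
$y = 1651621482$ ($y = \left(-23301\right) \left(-70882\right) = 1651621482$)
$k{\left(R \right)} = - \frac{3}{4} + \frac{\sqrt{8 + R}}{4}$ ($k{\left(R \right)} = - \frac{3}{4} + \frac{\sqrt{R + \left(1 + 7\right)}}{4} = - \frac{3}{4} + \frac{\sqrt{R + 8}}{4} = - \frac{3}{4} + \frac{\sqrt{8 + R}}{4}$)
$\frac{y}{k{\left(157 \right)}} = \frac{1651621482}{- \frac{3}{4} + \frac{\sqrt{8 + 157}}{4}} = \frac{1651621482}{- \frac{3}{4} + \frac{\sqrt{165}}{4}}$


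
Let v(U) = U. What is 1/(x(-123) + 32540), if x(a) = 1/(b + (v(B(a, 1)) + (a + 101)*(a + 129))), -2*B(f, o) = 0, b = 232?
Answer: 100/3254001 ≈ 3.0731e-5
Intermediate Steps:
B(f, o) = 0 (B(f, o) = -1/2*0 = 0)
x(a) = 1/(232 + (101 + a)*(129 + a)) (x(a) = 1/(232 + (0 + (a + 101)*(a + 129))) = 1/(232 + (0 + (101 + a)*(129 + a))) = 1/(232 + (101 + a)*(129 + a)))
1/(x(-123) + 32540) = 1/(1/(13261 + (-123)**2 + 230*(-123)) + 32540) = 1/(1/(13261 + 15129 - 28290) + 32540) = 1/(1/100 + 32540) = 1/(3254001/100) = 100/3254001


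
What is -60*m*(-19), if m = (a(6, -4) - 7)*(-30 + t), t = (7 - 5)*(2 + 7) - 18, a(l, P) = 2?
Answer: 171000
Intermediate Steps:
t = 0 (t = 2*9 - 18 = 18 - 18 = 0)
m = 150 (m = (2 - 7)*(-30 + 0) = -5*(-30) = 150)
-60*m*(-19) = -60*150*(-19) = -9000*(-19) = 171000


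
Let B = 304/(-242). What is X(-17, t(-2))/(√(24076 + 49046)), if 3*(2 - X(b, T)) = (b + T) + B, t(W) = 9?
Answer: 923*√73122/13271643 ≈ 0.018806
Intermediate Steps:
B = -152/121 (B = 304*(-1/242) = -152/121 ≈ -1.2562)
X(b, T) = 878/363 - T/3 - b/3 (X(b, T) = 2 - ((b + T) - 152/121)/3 = 2 - ((T + b) - 152/121)/3 = 2 - (-152/121 + T + b)/3 = 2 + (152/363 - T/3 - b/3) = 878/363 - T/3 - b/3)
X(-17, t(-2))/(√(24076 + 49046)) = (878/363 - ⅓*9 - ⅓*(-17))/(√(24076 + 49046)) = (878/363 - 3 + 17/3)/(√73122) = 1846*(√73122/73122)/363 = 923*√73122/13271643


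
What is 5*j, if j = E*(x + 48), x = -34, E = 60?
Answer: 4200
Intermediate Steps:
j = 840 (j = 60*(-34 + 48) = 60*14 = 840)
5*j = 5*840 = 4200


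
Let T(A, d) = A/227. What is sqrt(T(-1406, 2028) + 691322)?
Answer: 4*sqrt(2226425761)/227 ≈ 831.45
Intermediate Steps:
T(A, d) = A/227 (T(A, d) = A*(1/227) = A/227)
sqrt(T(-1406, 2028) + 691322) = sqrt((1/227)*(-1406) + 691322) = sqrt(-1406/227 + 691322) = sqrt(156928688/227) = 4*sqrt(2226425761)/227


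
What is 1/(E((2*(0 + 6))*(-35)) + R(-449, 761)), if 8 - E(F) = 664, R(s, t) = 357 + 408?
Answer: 1/109 ≈ 0.0091743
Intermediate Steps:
R(s, t) = 765
E(F) = -656 (E(F) = 8 - 1*664 = 8 - 664 = -656)
1/(E((2*(0 + 6))*(-35)) + R(-449, 761)) = 1/(-656 + 765) = 1/109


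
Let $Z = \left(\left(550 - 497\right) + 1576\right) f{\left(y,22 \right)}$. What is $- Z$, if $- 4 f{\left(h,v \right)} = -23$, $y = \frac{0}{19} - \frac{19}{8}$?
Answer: $- \frac{37467}{4} \approx -9366.8$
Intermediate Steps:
$y = - \frac{19}{8}$ ($y = 0 \cdot \frac{1}{19} - \frac{19}{8} = 0 - \frac{19}{8} = - \frac{19}{8} \approx -2.375$)
$f{\left(h,v \right)} = \frac{23}{4}$ ($f{\left(h,v \right)} = \left(- \frac{1}{4}\right) \left(-23\right) = \frac{23}{4}$)
$Z = \frac{37467}{4}$ ($Z = \left(\left(550 - 497\right) + 1576\right) \frac{23}{4} = \left(53 + 1576\right) \frac{23}{4} = 1629 \cdot \frac{23}{4} = \frac{37467}{4} \approx 9366.8$)
$- Z = \left(-1\right) \frac{37467}{4} = - \frac{37467}{4}$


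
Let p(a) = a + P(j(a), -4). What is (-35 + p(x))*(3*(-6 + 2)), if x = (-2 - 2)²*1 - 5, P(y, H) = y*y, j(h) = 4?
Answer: 96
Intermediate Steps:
P(y, H) = y²
x = 11 (x = (-4)²*1 - 5 = 16*1 - 5 = 16 - 5 = 11)
p(a) = 16 + a (p(a) = a + 4² = a + 16 = 16 + a)
(-35 + p(x))*(3*(-6 + 2)) = (-35 + (16 + 11))*(3*(-6 + 2)) = (-35 + 27)*(3*(-4)) = -8*(-12) = 96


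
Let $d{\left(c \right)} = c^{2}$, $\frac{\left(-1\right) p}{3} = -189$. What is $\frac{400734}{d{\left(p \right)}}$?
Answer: $\frac{14842}{11907} \approx 1.2465$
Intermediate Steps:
$p = 567$ ($p = \left(-3\right) \left(-189\right) = 567$)
$\frac{400734}{d{\left(p \right)}} = \frac{400734}{567^{2}} = \frac{400734}{321489} = 400734 \cdot \frac{1}{321489} = \frac{14842}{11907}$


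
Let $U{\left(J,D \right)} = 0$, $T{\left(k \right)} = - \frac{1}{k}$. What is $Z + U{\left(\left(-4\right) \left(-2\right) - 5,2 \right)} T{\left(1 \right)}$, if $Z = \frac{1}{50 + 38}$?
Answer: $\frac{1}{88} \approx 0.011364$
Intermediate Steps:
$Z = \frac{1}{88} \approx 0.011364$
$Z + U{\left(\left(-4\right) \left(-2\right) - 5,2 \right)} T{\left(1 \right)} = \frac{1}{88} + 0 \left(- 1^{-1}\right) = \frac{1}{88} + 0 \left(\left(-1\right) 1\right) = \frac{1}{88} + 0 \left(-1\right) = \frac{1}{88} + 0 = \frac{1}{88}$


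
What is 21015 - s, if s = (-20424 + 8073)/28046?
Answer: 589399041/28046 ≈ 21015.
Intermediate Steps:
s = -12351/28046 (s = -12351*1/28046 = -12351/28046 ≈ -0.44038)
21015 - s = 21015 - 1*(-12351/28046) = 21015 + 12351/28046 = 589399041/28046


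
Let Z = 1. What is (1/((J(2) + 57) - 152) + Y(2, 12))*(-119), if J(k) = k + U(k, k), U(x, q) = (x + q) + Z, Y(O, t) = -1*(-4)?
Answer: -41769/88 ≈ -474.65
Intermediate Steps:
Y(O, t) = 4
U(x, q) = 1 + q + x (U(x, q) = (x + q) + 1 = (q + x) + 1 = 1 + q + x)
J(k) = 1 + 3*k (J(k) = k + (1 + k + k) = k + (1 + 2*k) = 1 + 3*k)
(1/((J(2) + 57) - 152) + Y(2, 12))*(-119) = (1/(((1 + 3*2) + 57) - 152) + 4)*(-119) = (1/(((1 + 6) + 57) - 152) + 4)*(-119) = (1/((7 + 57) - 152) + 4)*(-119) = (1/(64 - 152) + 4)*(-119) = (1/(-88) + 4)*(-119) = (-1/88 + 4)*(-119) = (351/88)*(-119) = -41769/88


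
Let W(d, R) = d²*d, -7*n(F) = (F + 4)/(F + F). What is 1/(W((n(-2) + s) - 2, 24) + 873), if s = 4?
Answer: 2744/2419901 ≈ 0.0011339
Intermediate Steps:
n(F) = -(4 + F)/(14*F) (n(F) = -(F + 4)/(7*(F + F)) = -(4 + F)/(7*(2*F)) = -(4 + F)*1/(2*F)/7 = -(4 + F)/(14*F))
W(d, R) = d³
1/(W((n(-2) + s) - 2, 24) + 873) = 1/((((1/14)*(-4 - 1*(-2))/(-2) + 4) - 2)³ + 873) = 1/((((1/14)*(-½)*(-4 + 2) + 4) - 2)³ + 873) = 1/((((1/14)*(-½)*(-2) + 4) - 2)³ + 873) = 1/(((1/14 + 4) - 2)³ + 873) = 1/((57/14 - 2)³ + 873) = 1/((29/14)³ + 873) = 1/(24389/2744 + 873) = 1/(2419901/2744) = 2744/2419901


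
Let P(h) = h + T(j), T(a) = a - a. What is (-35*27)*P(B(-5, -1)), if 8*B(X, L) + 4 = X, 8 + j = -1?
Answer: 8505/8 ≈ 1063.1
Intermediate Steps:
j = -9 (j = -8 - 1 = -9)
B(X, L) = -1/2 + X/8
T(a) = 0
P(h) = h (P(h) = h + 0 = h)
(-35*27)*P(B(-5, -1)) = (-35*27)*(-1/2 + (1/8)*(-5)) = -945*(-1/2 - 5/8) = -945*(-9/8) = 8505/8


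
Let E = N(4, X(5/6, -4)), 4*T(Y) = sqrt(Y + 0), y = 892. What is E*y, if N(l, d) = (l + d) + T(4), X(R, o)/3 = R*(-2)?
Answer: -446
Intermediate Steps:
T(Y) = sqrt(Y)/4 (T(Y) = sqrt(Y + 0)/4 = sqrt(Y)/4)
X(R, o) = -6*R (X(R, o) = 3*(R*(-2)) = 3*(-2*R) = -6*R)
N(l, d) = 1/2 + d + l (N(l, d) = (l + d) + sqrt(4)/4 = (d + l) + (1/4)*2 = (d + l) + 1/2 = 1/2 + d + l)
E = -1/2 (E = 1/2 - 30/6 + 4 = 1/2 - 6*5/6 + 4 = 1/2 - 5 + 4 = -1/2 ≈ -0.50000)
E*y = -1/2*892 = -446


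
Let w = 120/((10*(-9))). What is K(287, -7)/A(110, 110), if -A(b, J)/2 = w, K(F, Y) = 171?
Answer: 513/8 ≈ 64.125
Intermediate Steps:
w = -4/3 (w = 120/(-90) = 120*(-1/90) = -4/3 ≈ -1.3333)
A(b, J) = 8/3 (A(b, J) = -2*(-4/3) = 8/3)
K(287, -7)/A(110, 110) = 171/(8/3) = 171*(3/8) = 513/8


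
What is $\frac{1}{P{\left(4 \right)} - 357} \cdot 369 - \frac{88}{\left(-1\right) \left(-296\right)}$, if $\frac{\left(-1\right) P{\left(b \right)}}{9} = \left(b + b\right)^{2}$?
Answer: $- \frac{7972}{11507} \approx -0.6928$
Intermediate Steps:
$P{\left(b \right)} = - 36 b^{2}$ ($P{\left(b \right)} = - 9 \left(b + b\right)^{2} = - 9 \left(2 b\right)^{2} = - 9 \cdot 4 b^{2} = - 36 b^{2}$)
$\frac{1}{P{\left(4 \right)} - 357} \cdot 369 - \frac{88}{\left(-1\right) \left(-296\right)} = \frac{1}{- 36 \cdot 4^{2} - 357} \cdot 369 - \frac{88}{\left(-1\right) \left(-296\right)} = \frac{1}{\left(-36\right) 16 - 357} \cdot 369 - \frac{88}{296} = \frac{1}{-576 - 357} \cdot 369 - \frac{11}{37} = \frac{1}{-933} \cdot 369 - \frac{11}{37} = \left(- \frac{1}{933}\right) 369 - \frac{11}{37} = - \frac{123}{311} - \frac{11}{37} = - \frac{7972}{11507}$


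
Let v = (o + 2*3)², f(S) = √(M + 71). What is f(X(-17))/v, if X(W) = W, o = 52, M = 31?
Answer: √102/3364 ≈ 0.0030022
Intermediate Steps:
f(S) = √102 (f(S) = √(31 + 71) = √102)
v = 3364 (v = (52 + 2*3)² = (52 + 6)² = 58² = 3364)
f(X(-17))/v = √102/3364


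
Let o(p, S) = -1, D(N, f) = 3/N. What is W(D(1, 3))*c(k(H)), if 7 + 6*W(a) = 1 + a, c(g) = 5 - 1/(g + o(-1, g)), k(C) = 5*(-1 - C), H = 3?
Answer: -53/21 ≈ -2.5238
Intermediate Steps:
k(C) = -5 - 5*C
c(g) = 5 - 1/(-1 + g) (c(g) = 5 - 1/(g - 1) = 5 - 1/(-1 + g))
W(a) = -1 + a/6 (W(a) = -7/6 + (1 + a)/6 = -7/6 + (⅙ + a/6) = -1 + a/6)
W(D(1, 3))*c(k(H)) = (-1 + (3/1)/6)*((-6 + 5*(-5 - 5*3))/(-1 + (-5 - 5*3))) = (-1 + (3*1)/6)*((-6 + 5*(-5 - 15))/(-1 + (-5 - 15))) = (-1 + (⅙)*3)*((-6 + 5*(-20))/(-1 - 20)) = (-1 + ½)*((-6 - 100)/(-21)) = -(-1)*(-106)/42 = -½*106/21 = -53/21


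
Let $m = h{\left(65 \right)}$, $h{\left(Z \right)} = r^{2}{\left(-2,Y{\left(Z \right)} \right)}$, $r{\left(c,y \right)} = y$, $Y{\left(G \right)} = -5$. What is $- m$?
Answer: $-25$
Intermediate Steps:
$h{\left(Z \right)} = 25$ ($h{\left(Z \right)} = \left(-5\right)^{2} = 25$)
$m = 25$
$- m = \left(-1\right) 25 = -25$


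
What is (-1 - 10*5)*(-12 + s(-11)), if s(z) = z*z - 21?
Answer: -4488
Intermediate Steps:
s(z) = -21 + z**2 (s(z) = z**2 - 21 = -21 + z**2)
(-1 - 10*5)*(-12 + s(-11)) = (-1 - 10*5)*(-12 + (-21 + (-11)**2)) = (-1 - 50)*(-12 + (-21 + 121)) = -51*(-12 + 100) = -51*88 = -4488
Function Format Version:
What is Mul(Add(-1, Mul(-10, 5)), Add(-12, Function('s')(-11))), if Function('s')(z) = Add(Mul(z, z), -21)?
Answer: -4488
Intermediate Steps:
Function('s')(z) = Add(-21, Pow(z, 2)) (Function('s')(z) = Add(Pow(z, 2), -21) = Add(-21, Pow(z, 2)))
Mul(Add(-1, Mul(-10, 5)), Add(-12, Function('s')(-11))) = Mul(Add(-1, Mul(-10, 5)), Add(-12, Add(-21, Pow(-11, 2)))) = Mul(Add(-1, -50), Add(-12, Add(-21, 121))) = Mul(-51, Add(-12, 100)) = Mul(-51, 88) = -4488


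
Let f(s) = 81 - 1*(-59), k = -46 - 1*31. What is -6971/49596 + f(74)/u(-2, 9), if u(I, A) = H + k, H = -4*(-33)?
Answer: 1312007/545556 ≈ 2.4049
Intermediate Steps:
k = -77 (k = -46 - 31 = -77)
f(s) = 140 (f(s) = 81 + 59 = 140)
H = 132
u(I, A) = 55 (u(I, A) = 132 - 77 = 55)
-6971/49596 + f(74)/u(-2, 9) = -6971/49596 + 140/55 = -6971*1/49596 + 140*(1/55) = -6971/49596 + 28/11 = 1312007/545556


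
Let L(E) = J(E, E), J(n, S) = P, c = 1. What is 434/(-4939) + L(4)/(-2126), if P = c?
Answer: -927623/10500314 ≈ -0.088342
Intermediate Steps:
P = 1
J(n, S) = 1
L(E) = 1
434/(-4939) + L(4)/(-2126) = 434/(-4939) + 1/(-2126) = 434*(-1/4939) + 1*(-1/2126) = -434/4939 - 1/2126 = -927623/10500314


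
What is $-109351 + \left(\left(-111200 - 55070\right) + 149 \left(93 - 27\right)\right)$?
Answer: $-265787$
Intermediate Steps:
$-109351 + \left(\left(-111200 - 55070\right) + 149 \left(93 - 27\right)\right) = -109351 + \left(-166270 + 149 \cdot 66\right) = -109351 + \left(-166270 + 9834\right) = -109351 - 156436 = -265787$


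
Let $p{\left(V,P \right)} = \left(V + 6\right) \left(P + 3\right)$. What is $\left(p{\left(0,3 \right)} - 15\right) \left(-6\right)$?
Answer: $-126$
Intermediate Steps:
$p{\left(V,P \right)} = \left(3 + P\right) \left(6 + V\right)$ ($p{\left(V,P \right)} = \left(6 + V\right) \left(3 + P\right) = \left(3 + P\right) \left(6 + V\right)$)
$\left(p{\left(0,3 \right)} - 15\right) \left(-6\right) = \left(\left(18 + 3 \cdot 0 + 6 \cdot 3 + 3 \cdot 0\right) - 15\right) \left(-6\right) = \left(\left(18 + 0 + 18 + 0\right) - 15\right) \left(-6\right) = \left(36 - 15\right) \left(-6\right) = 21 \left(-6\right) = -126$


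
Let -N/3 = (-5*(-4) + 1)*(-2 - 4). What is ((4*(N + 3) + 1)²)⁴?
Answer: 29252214507641754150390625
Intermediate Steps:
N = 378 (N = -3*(-5*(-4) + 1)*(-2 - 4) = -3*(20 + 1)*(-6) = -63*(-6) = -3*(-126) = 378)
((4*(N + 3) + 1)²)⁴ = ((4*(378 + 3) + 1)²)⁴ = ((4*381 + 1)²)⁴ = ((1524 + 1)²)⁴ = (1525²)⁴ = 2325625⁴ = 29252214507641754150390625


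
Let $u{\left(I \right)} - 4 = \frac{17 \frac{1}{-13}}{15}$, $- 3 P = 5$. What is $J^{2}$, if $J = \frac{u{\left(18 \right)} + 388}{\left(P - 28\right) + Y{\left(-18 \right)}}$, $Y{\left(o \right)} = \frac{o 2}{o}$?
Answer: $\frac{5840474929}{29106025} \approx 200.66$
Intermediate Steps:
$P = - \frac{5}{3}$ ($P = \left(- \frac{1}{3}\right) 5 = - \frac{5}{3} \approx -1.6667$)
$Y{\left(o \right)} = 2$ ($Y{\left(o \right)} = \frac{2 o}{o} = 2$)
$u{\left(I \right)} = \frac{763}{195}$ ($u{\left(I \right)} = 4 + \frac{17 \frac{1}{-13}}{15} = 4 + 17 \left(- \frac{1}{13}\right) \frac{1}{15} = 4 - \frac{17}{195} = \frac{763}{195}$)
$J = - \frac{76423}{5395}$ ($J = \frac{\frac{763}{195} + 388}{\left(- \frac{5}{3} - 28\right) + 2} = \frac{76423}{195 \left(\left(- \frac{5}{3} - 28\right) + 2\right)} = \frac{76423}{195 \left(- \frac{89}{3} + 2\right)} = \frac{76423}{195 \left(- \frac{83}{3}\right)} = \frac{76423}{195} \left(- \frac{3}{83}\right) = - \frac{76423}{5395} \approx -14.166$)
$J^{2} = \left(- \frac{76423}{5395}\right)^{2} = \frac{5840474929}{29106025}$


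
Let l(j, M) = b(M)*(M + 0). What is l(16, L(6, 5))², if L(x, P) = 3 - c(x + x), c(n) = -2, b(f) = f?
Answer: 625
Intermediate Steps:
L(x, P) = 5 (L(x, P) = 3 - 1*(-2) = 3 + 2 = 5)
l(j, M) = M² (l(j, M) = M*(M + 0) = M*M = M²)
l(16, L(6, 5))² = (5²)² = 25² = 625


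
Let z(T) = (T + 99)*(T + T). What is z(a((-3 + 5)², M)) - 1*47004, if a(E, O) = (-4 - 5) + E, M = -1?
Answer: -47944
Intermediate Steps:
a(E, O) = -9 + E
z(T) = 2*T*(99 + T) (z(T) = (99 + T)*(2*T) = 2*T*(99 + T))
z(a((-3 + 5)², M)) - 1*47004 = 2*(-9 + (-3 + 5)²)*(99 + (-9 + (-3 + 5)²)) - 1*47004 = 2*(-9 + 2²)*(99 + (-9 + 2²)) - 47004 = 2*(-9 + 4)*(99 + (-9 + 4)) - 47004 = 2*(-5)*(99 - 5) - 47004 = 2*(-5)*94 - 47004 = -940 - 47004 = -47944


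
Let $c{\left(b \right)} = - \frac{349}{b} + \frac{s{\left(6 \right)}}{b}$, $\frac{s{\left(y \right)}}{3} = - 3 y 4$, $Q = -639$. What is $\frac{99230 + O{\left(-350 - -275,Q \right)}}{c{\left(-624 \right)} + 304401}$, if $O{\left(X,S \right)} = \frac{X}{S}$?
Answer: $\frac{4396291120}{13486222019} \approx 0.32598$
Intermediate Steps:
$s{\left(y \right)} = - 36 y$ ($s{\left(y \right)} = 3 - 3 y 4 = 3 \left(- 12 y\right) = - 36 y$)
$c{\left(b \right)} = - \frac{565}{b}$ ($c{\left(b \right)} = - \frac{349}{b} + \frac{\left(-36\right) 6}{b} = - \frac{349}{b} - \frac{216}{b} = - \frac{565}{b}$)
$\frac{99230 + O{\left(-350 - -275,Q \right)}}{c{\left(-624 \right)} + 304401} = \frac{99230 + \frac{-350 - -275}{-639}}{- \frac{565}{-624} + 304401} = \frac{99230 + \left(-350 + 275\right) \left(- \frac{1}{639}\right)}{\left(-565\right) \left(- \frac{1}{624}\right) + 304401} = \frac{99230 - - \frac{25}{213}}{\frac{565}{624} + 304401} = \frac{99230 + \frac{25}{213}}{\frac{189946789}{624}} = \frac{21136015}{213} \cdot \frac{624}{189946789} = \frac{4396291120}{13486222019}$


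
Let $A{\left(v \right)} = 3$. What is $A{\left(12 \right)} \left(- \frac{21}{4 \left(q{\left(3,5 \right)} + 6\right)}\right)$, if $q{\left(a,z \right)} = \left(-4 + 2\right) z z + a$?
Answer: $\frac{63}{164} \approx 0.38415$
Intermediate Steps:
$q{\left(a,z \right)} = a - 2 z^{2}$ ($q{\left(a,z \right)} = - 2 z z + a = - 2 z^{2} + a = a - 2 z^{2}$)
$A{\left(12 \right)} \left(- \frac{21}{4 \left(q{\left(3,5 \right)} + 6\right)}\right) = 3 \left(- \frac{21}{4 \left(\left(3 - 2 \cdot 5^{2}\right) + 6\right)}\right) = 3 \left(- \frac{21}{4 \left(\left(3 - 50\right) + 6\right)}\right) = 3 \left(- \frac{21}{4 \left(-47 + 6\right)}\right) = 3 \left(- \frac{21}{4 \left(-41\right)}\right) = 3 \left(- \frac{21}{-164}\right) = 3 \left(\left(-21\right) \left(- \frac{1}{164}\right)\right) = 3 \cdot \frac{21}{164} = \frac{63}{164}$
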